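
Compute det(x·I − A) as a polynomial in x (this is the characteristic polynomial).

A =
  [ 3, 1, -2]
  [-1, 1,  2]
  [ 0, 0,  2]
x^3 - 6*x^2 + 12*x - 8

Expanding det(x·I − A) (e.g. by cofactor expansion or by noting that A is similar to its Jordan form J, which has the same characteristic polynomial as A) gives
  χ_A(x) = x^3 - 6*x^2 + 12*x - 8
which factors as (x - 2)^3. The eigenvalues (with algebraic multiplicities) are λ = 2 with multiplicity 3.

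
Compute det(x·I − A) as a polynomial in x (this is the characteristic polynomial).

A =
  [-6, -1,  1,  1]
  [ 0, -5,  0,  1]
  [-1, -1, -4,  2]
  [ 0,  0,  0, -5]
x^4 + 20*x^3 + 150*x^2 + 500*x + 625

Expanding det(x·I − A) (e.g. by cofactor expansion or by noting that A is similar to its Jordan form J, which has the same characteristic polynomial as A) gives
  χ_A(x) = x^4 + 20*x^3 + 150*x^2 + 500*x + 625
which factors as (x + 5)^4. The eigenvalues (with algebraic multiplicities) are λ = -5 with multiplicity 4.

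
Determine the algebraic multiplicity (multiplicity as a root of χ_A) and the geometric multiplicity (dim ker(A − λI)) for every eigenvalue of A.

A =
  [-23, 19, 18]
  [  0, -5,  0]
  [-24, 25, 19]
λ = -5: alg = 2, geom = 1; λ = 1: alg = 1, geom = 1

Step 1 — factor the characteristic polynomial to read off the algebraic multiplicities:
  χ_A(x) = (x - 1)*(x + 5)^2

Step 2 — compute geometric multiplicities via the rank-nullity identity g(λ) = n − rank(A − λI):
  rank(A − (-5)·I) = 2, so dim ker(A − (-5)·I) = n − 2 = 1
  rank(A − (1)·I) = 2, so dim ker(A − (1)·I) = n − 2 = 1

Summary:
  λ = -5: algebraic multiplicity = 2, geometric multiplicity = 1
  λ = 1: algebraic multiplicity = 1, geometric multiplicity = 1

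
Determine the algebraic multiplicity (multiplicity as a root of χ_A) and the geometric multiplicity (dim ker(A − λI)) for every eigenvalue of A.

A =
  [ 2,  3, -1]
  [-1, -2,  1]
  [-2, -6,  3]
λ = 1: alg = 3, geom = 2

Step 1 — factor the characteristic polynomial to read off the algebraic multiplicities:
  χ_A(x) = (x - 1)^3

Step 2 — compute geometric multiplicities via the rank-nullity identity g(λ) = n − rank(A − λI):
  rank(A − (1)·I) = 1, so dim ker(A − (1)·I) = n − 1 = 2

Summary:
  λ = 1: algebraic multiplicity = 3, geometric multiplicity = 2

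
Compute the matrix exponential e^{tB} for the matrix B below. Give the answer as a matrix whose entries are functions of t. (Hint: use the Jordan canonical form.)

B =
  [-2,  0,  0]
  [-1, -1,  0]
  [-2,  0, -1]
e^{tB} =
  [exp(-2*t), 0, 0]
  [-exp(-t) + exp(-2*t), exp(-t), 0]
  [-2*exp(-t) + 2*exp(-2*t), 0, exp(-t)]

Strategy: write B = P · J · P⁻¹ where J is a Jordan canonical form, so e^{tB} = P · e^{tJ} · P⁻¹, and e^{tJ} can be computed block-by-block.

B has Jordan form
J =
  [-2,  0,  0]
  [ 0, -1,  0]
  [ 0,  0, -1]
(up to reordering of blocks).

Per-block formulas:
  For a 1×1 block at λ = -2: exp(t · [-2]) = [e^(-2t)].
  For a 1×1 block at λ = -1: exp(t · [-1]) = [e^(-1t)].

After assembling e^{tJ} and conjugating by P, we get:

e^{tB} =
  [exp(-2*t), 0, 0]
  [-exp(-t) + exp(-2*t), exp(-t), 0]
  [-2*exp(-t) + 2*exp(-2*t), 0, exp(-t)]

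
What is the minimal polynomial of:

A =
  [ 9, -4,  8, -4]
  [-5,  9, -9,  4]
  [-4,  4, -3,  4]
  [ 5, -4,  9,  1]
x^3 - 11*x^2 + 35*x - 25

The characteristic polynomial is χ_A(x) = (x - 5)^3*(x - 1), so the eigenvalues are known. The minimal polynomial is
  m_A(x) = Π_λ (x − λ)^{k_λ}
where k_λ is the size of the *largest* Jordan block for λ (equivalently, the smallest k with (A − λI)^k v = 0 for every generalised eigenvector v of λ).

  λ = 1: largest Jordan block has size 1, contributing (x − 1)
  λ = 5: largest Jordan block has size 2, contributing (x − 5)^2

So m_A(x) = (x - 5)^2*(x - 1) = x^3 - 11*x^2 + 35*x - 25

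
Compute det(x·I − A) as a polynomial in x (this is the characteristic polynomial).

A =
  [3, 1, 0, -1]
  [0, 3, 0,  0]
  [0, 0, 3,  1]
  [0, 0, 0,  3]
x^4 - 12*x^3 + 54*x^2 - 108*x + 81

Expanding det(x·I − A) (e.g. by cofactor expansion or by noting that A is similar to its Jordan form J, which has the same characteristic polynomial as A) gives
  χ_A(x) = x^4 - 12*x^3 + 54*x^2 - 108*x + 81
which factors as (x - 3)^4. The eigenvalues (with algebraic multiplicities) are λ = 3 with multiplicity 4.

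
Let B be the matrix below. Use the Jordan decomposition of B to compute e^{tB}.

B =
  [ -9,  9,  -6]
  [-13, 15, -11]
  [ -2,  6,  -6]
e^{tB} =
  [-12*t^2 - 9*t + 1, 9*t^2 + 9*t, -9*t^2/2 - 6*t]
  [-28*t^2 - 13*t, 21*t^2 + 15*t + 1, -21*t^2/2 - 11*t]
  [-24*t^2 - 2*t, 18*t^2 + 6*t, -9*t^2 - 6*t + 1]

Strategy: write B = P · J · P⁻¹ where J is a Jordan canonical form, so e^{tB} = P · e^{tJ} · P⁻¹, and e^{tJ} can be computed block-by-block.

B has Jordan form
J =
  [0, 1, 0]
  [0, 0, 1]
  [0, 0, 0]
(up to reordering of blocks).

Per-block formulas:
  For a 3×3 Jordan block J_3(0): exp(t · J_3(0)) = e^(0t)·(I + t·N + (t^2/2)·N^2), where N is the 3×3 nilpotent shift.

After assembling e^{tJ} and conjugating by P, we get:

e^{tB} =
  [-12*t^2 - 9*t + 1, 9*t^2 + 9*t, -9*t^2/2 - 6*t]
  [-28*t^2 - 13*t, 21*t^2 + 15*t + 1, -21*t^2/2 - 11*t]
  [-24*t^2 - 2*t, 18*t^2 + 6*t, -9*t^2 - 6*t + 1]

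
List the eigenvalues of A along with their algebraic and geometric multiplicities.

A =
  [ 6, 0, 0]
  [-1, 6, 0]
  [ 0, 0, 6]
λ = 6: alg = 3, geom = 2

Step 1 — factor the characteristic polynomial to read off the algebraic multiplicities:
  χ_A(x) = (x - 6)^3

Step 2 — compute geometric multiplicities via the rank-nullity identity g(λ) = n − rank(A − λI):
  rank(A − (6)·I) = 1, so dim ker(A − (6)·I) = n − 1 = 2

Summary:
  λ = 6: algebraic multiplicity = 3, geometric multiplicity = 2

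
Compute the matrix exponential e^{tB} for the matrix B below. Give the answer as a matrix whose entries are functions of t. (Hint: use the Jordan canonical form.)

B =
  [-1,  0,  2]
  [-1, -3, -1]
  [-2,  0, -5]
e^{tB} =
  [2*t*exp(-3*t) + exp(-3*t), 0, 2*t*exp(-3*t)]
  [-t*exp(-3*t), exp(-3*t), -t*exp(-3*t)]
  [-2*t*exp(-3*t), 0, -2*t*exp(-3*t) + exp(-3*t)]

Strategy: write B = P · J · P⁻¹ where J is a Jordan canonical form, so e^{tB} = P · e^{tJ} · P⁻¹, and e^{tJ} can be computed block-by-block.

B has Jordan form
J =
  [-3,  1,  0]
  [ 0, -3,  0]
  [ 0,  0, -3]
(up to reordering of blocks).

Per-block formulas:
  For a 2×2 Jordan block J_2(-3): exp(t · J_2(-3)) = e^(-3t)·(I + t·N), where N is the 2×2 nilpotent shift.
  For a 1×1 block at λ = -3: exp(t · [-3]) = [e^(-3t)].

After assembling e^{tJ} and conjugating by P, we get:

e^{tB} =
  [2*t*exp(-3*t) + exp(-3*t), 0, 2*t*exp(-3*t)]
  [-t*exp(-3*t), exp(-3*t), -t*exp(-3*t)]
  [-2*t*exp(-3*t), 0, -2*t*exp(-3*t) + exp(-3*t)]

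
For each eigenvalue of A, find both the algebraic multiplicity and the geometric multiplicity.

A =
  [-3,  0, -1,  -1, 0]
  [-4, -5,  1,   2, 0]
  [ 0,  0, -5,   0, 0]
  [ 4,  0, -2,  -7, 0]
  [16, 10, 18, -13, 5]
λ = -5: alg = 4, geom = 2; λ = 5: alg = 1, geom = 1

Step 1 — factor the characteristic polynomial to read off the algebraic multiplicities:
  χ_A(x) = (x - 5)*(x + 5)^4

Step 2 — compute geometric multiplicities via the rank-nullity identity g(λ) = n − rank(A − λI):
  rank(A − (-5)·I) = 3, so dim ker(A − (-5)·I) = n − 3 = 2
  rank(A − (5)·I) = 4, so dim ker(A − (5)·I) = n − 4 = 1

Summary:
  λ = -5: algebraic multiplicity = 4, geometric multiplicity = 2
  λ = 5: algebraic multiplicity = 1, geometric multiplicity = 1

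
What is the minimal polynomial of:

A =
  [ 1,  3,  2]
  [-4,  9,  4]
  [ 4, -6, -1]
x^2 - 6*x + 9

The characteristic polynomial is χ_A(x) = (x - 3)^3, so the eigenvalues are known. The minimal polynomial is
  m_A(x) = Π_λ (x − λ)^{k_λ}
where k_λ is the size of the *largest* Jordan block for λ (equivalently, the smallest k with (A − λI)^k v = 0 for every generalised eigenvector v of λ).

  λ = 3: largest Jordan block has size 2, contributing (x − 3)^2

So m_A(x) = (x - 3)^2 = x^2 - 6*x + 9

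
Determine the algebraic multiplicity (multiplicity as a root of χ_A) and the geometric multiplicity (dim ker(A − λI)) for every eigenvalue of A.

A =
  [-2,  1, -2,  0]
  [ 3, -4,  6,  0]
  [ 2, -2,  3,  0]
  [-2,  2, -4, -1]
λ = -1: alg = 4, geom = 3

Step 1 — factor the characteristic polynomial to read off the algebraic multiplicities:
  χ_A(x) = (x + 1)^4

Step 2 — compute geometric multiplicities via the rank-nullity identity g(λ) = n − rank(A − λI):
  rank(A − (-1)·I) = 1, so dim ker(A − (-1)·I) = n − 1 = 3

Summary:
  λ = -1: algebraic multiplicity = 4, geometric multiplicity = 3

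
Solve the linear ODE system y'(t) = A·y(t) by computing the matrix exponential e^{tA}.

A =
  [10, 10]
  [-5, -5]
e^{tA} =
  [2*exp(5*t) - 1, 2*exp(5*t) - 2]
  [1 - exp(5*t), 2 - exp(5*t)]

Strategy: write A = P · J · P⁻¹ where J is a Jordan canonical form, so e^{tA} = P · e^{tJ} · P⁻¹, and e^{tJ} can be computed block-by-block.

A has Jordan form
J =
  [0, 0]
  [0, 5]
(up to reordering of blocks).

Per-block formulas:
  For a 1×1 block at λ = 0: exp(t · [0]) = [e^(0t)].
  For a 1×1 block at λ = 5: exp(t · [5]) = [e^(5t)].

After assembling e^{tJ} and conjugating by P, we get:

e^{tA} =
  [2*exp(5*t) - 1, 2*exp(5*t) - 2]
  [1 - exp(5*t), 2 - exp(5*t)]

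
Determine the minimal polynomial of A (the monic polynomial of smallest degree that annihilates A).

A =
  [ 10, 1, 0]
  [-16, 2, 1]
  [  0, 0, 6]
x^3 - 18*x^2 + 108*x - 216

The characteristic polynomial is χ_A(x) = (x - 6)^3, so the eigenvalues are known. The minimal polynomial is
  m_A(x) = Π_λ (x − λ)^{k_λ}
where k_λ is the size of the *largest* Jordan block for λ (equivalently, the smallest k with (A − λI)^k v = 0 for every generalised eigenvector v of λ).

  λ = 6: largest Jordan block has size 3, contributing (x − 6)^3

So m_A(x) = (x - 6)^3 = x^3 - 18*x^2 + 108*x - 216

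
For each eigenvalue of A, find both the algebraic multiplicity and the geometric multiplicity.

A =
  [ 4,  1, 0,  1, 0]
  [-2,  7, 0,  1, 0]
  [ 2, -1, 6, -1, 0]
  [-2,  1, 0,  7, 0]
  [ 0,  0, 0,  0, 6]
λ = 6: alg = 5, geom = 4

Step 1 — factor the characteristic polynomial to read off the algebraic multiplicities:
  χ_A(x) = (x - 6)^5

Step 2 — compute geometric multiplicities via the rank-nullity identity g(λ) = n − rank(A − λI):
  rank(A − (6)·I) = 1, so dim ker(A − (6)·I) = n − 1 = 4

Summary:
  λ = 6: algebraic multiplicity = 5, geometric multiplicity = 4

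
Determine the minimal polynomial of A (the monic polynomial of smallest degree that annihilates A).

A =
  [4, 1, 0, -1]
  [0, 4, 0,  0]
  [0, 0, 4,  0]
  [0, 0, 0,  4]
x^2 - 8*x + 16

The characteristic polynomial is χ_A(x) = (x - 4)^4, so the eigenvalues are known. The minimal polynomial is
  m_A(x) = Π_λ (x − λ)^{k_λ}
where k_λ is the size of the *largest* Jordan block for λ (equivalently, the smallest k with (A − λI)^k v = 0 for every generalised eigenvector v of λ).

  λ = 4: largest Jordan block has size 2, contributing (x − 4)^2

So m_A(x) = (x - 4)^2 = x^2 - 8*x + 16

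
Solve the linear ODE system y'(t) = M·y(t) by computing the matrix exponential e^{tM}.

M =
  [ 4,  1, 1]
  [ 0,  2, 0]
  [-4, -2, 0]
e^{tM} =
  [2*t*exp(2*t) + exp(2*t), t*exp(2*t), t*exp(2*t)]
  [0, exp(2*t), 0]
  [-4*t*exp(2*t), -2*t*exp(2*t), -2*t*exp(2*t) + exp(2*t)]

Strategy: write M = P · J · P⁻¹ where J is a Jordan canonical form, so e^{tM} = P · e^{tJ} · P⁻¹, and e^{tJ} can be computed block-by-block.

M has Jordan form
J =
  [2, 1, 0]
  [0, 2, 0]
  [0, 0, 2]
(up to reordering of blocks).

Per-block formulas:
  For a 2×2 Jordan block J_2(2): exp(t · J_2(2)) = e^(2t)·(I + t·N), where N is the 2×2 nilpotent shift.
  For a 1×1 block at λ = 2: exp(t · [2]) = [e^(2t)].

After assembling e^{tJ} and conjugating by P, we get:

e^{tM} =
  [2*t*exp(2*t) + exp(2*t), t*exp(2*t), t*exp(2*t)]
  [0, exp(2*t), 0]
  [-4*t*exp(2*t), -2*t*exp(2*t), -2*t*exp(2*t) + exp(2*t)]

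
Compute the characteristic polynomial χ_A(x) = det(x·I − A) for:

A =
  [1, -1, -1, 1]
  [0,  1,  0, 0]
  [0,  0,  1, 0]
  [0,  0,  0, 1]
x^4 - 4*x^3 + 6*x^2 - 4*x + 1

Expanding det(x·I − A) (e.g. by cofactor expansion or by noting that A is similar to its Jordan form J, which has the same characteristic polynomial as A) gives
  χ_A(x) = x^4 - 4*x^3 + 6*x^2 - 4*x + 1
which factors as (x - 1)^4. The eigenvalues (with algebraic multiplicities) are λ = 1 with multiplicity 4.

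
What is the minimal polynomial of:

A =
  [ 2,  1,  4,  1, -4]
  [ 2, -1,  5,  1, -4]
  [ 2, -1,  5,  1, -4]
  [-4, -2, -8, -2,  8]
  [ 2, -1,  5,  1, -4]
x^3

The characteristic polynomial is χ_A(x) = x^5, so the eigenvalues are known. The minimal polynomial is
  m_A(x) = Π_λ (x − λ)^{k_λ}
where k_λ is the size of the *largest* Jordan block for λ (equivalently, the smallest k with (A − λI)^k v = 0 for every generalised eigenvector v of λ).

  λ = 0: largest Jordan block has size 3, contributing (x − 0)^3

So m_A(x) = x^3 = x^3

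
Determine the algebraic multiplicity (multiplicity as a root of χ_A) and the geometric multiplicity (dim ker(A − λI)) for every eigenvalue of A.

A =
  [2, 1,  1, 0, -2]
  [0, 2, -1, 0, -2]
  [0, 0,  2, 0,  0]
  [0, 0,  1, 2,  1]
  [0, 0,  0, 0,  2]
λ = 2: alg = 5, geom = 2

Step 1 — factor the characteristic polynomial to read off the algebraic multiplicities:
  χ_A(x) = (x - 2)^5

Step 2 — compute geometric multiplicities via the rank-nullity identity g(λ) = n − rank(A − λI):
  rank(A − (2)·I) = 3, so dim ker(A − (2)·I) = n − 3 = 2

Summary:
  λ = 2: algebraic multiplicity = 5, geometric multiplicity = 2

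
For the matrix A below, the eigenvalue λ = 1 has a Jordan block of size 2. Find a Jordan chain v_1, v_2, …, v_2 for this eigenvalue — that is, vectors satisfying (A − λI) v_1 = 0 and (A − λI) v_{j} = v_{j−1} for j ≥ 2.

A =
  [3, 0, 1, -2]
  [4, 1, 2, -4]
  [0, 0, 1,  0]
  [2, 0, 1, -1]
A Jordan chain for λ = 1 of length 2:
v_1 = (2, 4, 0, 2)ᵀ
v_2 = (1, 0, 0, 0)ᵀ

Let N = A − (1)·I. We want v_2 with N^2 v_2 = 0 but N^1 v_2 ≠ 0; then v_{j-1} := N · v_j for j = 2, …, 2.

Pick v_2 = (1, 0, 0, 0)ᵀ.
Then v_1 = N · v_2 = (2, 4, 0, 2)ᵀ.

Sanity check: (A − (1)·I) v_1 = (0, 0, 0, 0)ᵀ = 0. ✓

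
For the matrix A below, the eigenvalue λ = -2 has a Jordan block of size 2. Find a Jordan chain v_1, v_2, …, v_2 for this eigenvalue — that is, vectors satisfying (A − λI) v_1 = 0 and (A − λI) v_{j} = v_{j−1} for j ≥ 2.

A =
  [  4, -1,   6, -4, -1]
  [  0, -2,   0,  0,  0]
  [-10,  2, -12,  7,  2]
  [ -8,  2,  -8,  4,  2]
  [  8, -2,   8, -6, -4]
A Jordan chain for λ = -2 of length 2:
v_1 = (6, 0, -10, -8, 8)ᵀ
v_2 = (1, 0, 0, 0, 0)ᵀ

Let N = A − (-2)·I. We want v_2 with N^2 v_2 = 0 but N^1 v_2 ≠ 0; then v_{j-1} := N · v_j for j = 2, …, 2.

Pick v_2 = (1, 0, 0, 0, 0)ᵀ.
Then v_1 = N · v_2 = (6, 0, -10, -8, 8)ᵀ.

Sanity check: (A − (-2)·I) v_1 = (0, 0, 0, 0, 0)ᵀ = 0. ✓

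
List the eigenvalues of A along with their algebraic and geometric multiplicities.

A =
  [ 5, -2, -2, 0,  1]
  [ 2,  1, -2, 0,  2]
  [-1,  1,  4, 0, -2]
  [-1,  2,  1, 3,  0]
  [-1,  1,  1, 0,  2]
λ = 3: alg = 5, geom = 2

Step 1 — factor the characteristic polynomial to read off the algebraic multiplicities:
  χ_A(x) = (x - 3)^5

Step 2 — compute geometric multiplicities via the rank-nullity identity g(λ) = n − rank(A − λI):
  rank(A − (3)·I) = 3, so dim ker(A − (3)·I) = n − 3 = 2

Summary:
  λ = 3: algebraic multiplicity = 5, geometric multiplicity = 2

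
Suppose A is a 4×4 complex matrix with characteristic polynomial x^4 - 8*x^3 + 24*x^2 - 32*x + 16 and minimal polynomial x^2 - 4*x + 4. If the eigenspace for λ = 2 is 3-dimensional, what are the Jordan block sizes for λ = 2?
Block sizes for λ = 2: [2, 1, 1]

Step 1 — from the characteristic polynomial, algebraic multiplicity of λ = 2 is 4. From dim ker(A − (2)·I) = 3, there are exactly 3 Jordan blocks for λ = 2.
Step 2 — from the minimal polynomial, the factor (x − 2)^2 tells us the largest block for λ = 2 has size 2.
Step 3 — with total size 4, 3 blocks, and largest block 2, the block sizes (in nonincreasing order) are [2, 1, 1].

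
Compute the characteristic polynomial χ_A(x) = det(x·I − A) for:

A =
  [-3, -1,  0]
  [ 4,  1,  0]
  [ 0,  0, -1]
x^3 + 3*x^2 + 3*x + 1

Expanding det(x·I − A) (e.g. by cofactor expansion or by noting that A is similar to its Jordan form J, which has the same characteristic polynomial as A) gives
  χ_A(x) = x^3 + 3*x^2 + 3*x + 1
which factors as (x + 1)^3. The eigenvalues (with algebraic multiplicities) are λ = -1 with multiplicity 3.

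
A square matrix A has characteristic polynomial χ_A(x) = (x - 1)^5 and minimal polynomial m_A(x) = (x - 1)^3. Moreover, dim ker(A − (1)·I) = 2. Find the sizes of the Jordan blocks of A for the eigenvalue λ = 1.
Block sizes for λ = 1: [3, 2]

Step 1 — from the characteristic polynomial, algebraic multiplicity of λ = 1 is 5. From dim ker(A − (1)·I) = 2, there are exactly 2 Jordan blocks for λ = 1.
Step 2 — from the minimal polynomial, the factor (x − 1)^3 tells us the largest block for λ = 1 has size 3.
Step 3 — with total size 5, 2 blocks, and largest block 3, the block sizes (in nonincreasing order) are [3, 2].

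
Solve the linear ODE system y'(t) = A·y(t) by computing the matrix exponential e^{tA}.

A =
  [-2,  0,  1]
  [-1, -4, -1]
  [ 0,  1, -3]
e^{tA} =
  [t^2*exp(-3*t)/2 + t*exp(-3*t) + exp(-3*t), t^2*exp(-3*t)/2, t^2*exp(-3*t)/2 + t*exp(-3*t)]
  [-t*exp(-3*t), -t*exp(-3*t) + exp(-3*t), -t*exp(-3*t)]
  [-t^2*exp(-3*t)/2, -t^2*exp(-3*t)/2 + t*exp(-3*t), -t^2*exp(-3*t)/2 + exp(-3*t)]

Strategy: write A = P · J · P⁻¹ where J is a Jordan canonical form, so e^{tA} = P · e^{tJ} · P⁻¹, and e^{tJ} can be computed block-by-block.

A has Jordan form
J =
  [-3,  1,  0]
  [ 0, -3,  1]
  [ 0,  0, -3]
(up to reordering of blocks).

Per-block formulas:
  For a 3×3 Jordan block J_3(-3): exp(t · J_3(-3)) = e^(-3t)·(I + t·N + (t^2/2)·N^2), where N is the 3×3 nilpotent shift.

After assembling e^{tJ} and conjugating by P, we get:

e^{tA} =
  [t^2*exp(-3*t)/2 + t*exp(-3*t) + exp(-3*t), t^2*exp(-3*t)/2, t^2*exp(-3*t)/2 + t*exp(-3*t)]
  [-t*exp(-3*t), -t*exp(-3*t) + exp(-3*t), -t*exp(-3*t)]
  [-t^2*exp(-3*t)/2, -t^2*exp(-3*t)/2 + t*exp(-3*t), -t^2*exp(-3*t)/2 + exp(-3*t)]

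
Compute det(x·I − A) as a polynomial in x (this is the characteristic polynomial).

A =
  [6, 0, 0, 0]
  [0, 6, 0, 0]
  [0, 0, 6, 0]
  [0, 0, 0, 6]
x^4 - 24*x^3 + 216*x^2 - 864*x + 1296

Expanding det(x·I − A) (e.g. by cofactor expansion or by noting that A is similar to its Jordan form J, which has the same characteristic polynomial as A) gives
  χ_A(x) = x^4 - 24*x^3 + 216*x^2 - 864*x + 1296
which factors as (x - 6)^4. The eigenvalues (with algebraic multiplicities) are λ = 6 with multiplicity 4.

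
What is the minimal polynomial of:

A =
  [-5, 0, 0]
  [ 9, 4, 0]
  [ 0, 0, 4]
x^2 + x - 20

The characteristic polynomial is χ_A(x) = (x - 4)^2*(x + 5), so the eigenvalues are known. The minimal polynomial is
  m_A(x) = Π_λ (x − λ)^{k_λ}
where k_λ is the size of the *largest* Jordan block for λ (equivalently, the smallest k with (A − λI)^k v = 0 for every generalised eigenvector v of λ).

  λ = -5: largest Jordan block has size 1, contributing (x + 5)
  λ = 4: largest Jordan block has size 1, contributing (x − 4)

So m_A(x) = (x - 4)*(x + 5) = x^2 + x - 20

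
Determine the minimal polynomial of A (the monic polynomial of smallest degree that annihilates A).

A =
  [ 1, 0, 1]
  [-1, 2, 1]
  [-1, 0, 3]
x^2 - 4*x + 4

The characteristic polynomial is χ_A(x) = (x - 2)^3, so the eigenvalues are known. The minimal polynomial is
  m_A(x) = Π_λ (x − λ)^{k_λ}
where k_λ is the size of the *largest* Jordan block for λ (equivalently, the smallest k with (A − λI)^k v = 0 for every generalised eigenvector v of λ).

  λ = 2: largest Jordan block has size 2, contributing (x − 2)^2

So m_A(x) = (x - 2)^2 = x^2 - 4*x + 4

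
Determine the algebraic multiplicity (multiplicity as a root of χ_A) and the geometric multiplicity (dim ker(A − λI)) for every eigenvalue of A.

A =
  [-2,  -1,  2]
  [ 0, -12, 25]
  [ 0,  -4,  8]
λ = -2: alg = 3, geom = 1

Step 1 — factor the characteristic polynomial to read off the algebraic multiplicities:
  χ_A(x) = (x + 2)^3

Step 2 — compute geometric multiplicities via the rank-nullity identity g(λ) = n − rank(A − λI):
  rank(A − (-2)·I) = 2, so dim ker(A − (-2)·I) = n − 2 = 1

Summary:
  λ = -2: algebraic multiplicity = 3, geometric multiplicity = 1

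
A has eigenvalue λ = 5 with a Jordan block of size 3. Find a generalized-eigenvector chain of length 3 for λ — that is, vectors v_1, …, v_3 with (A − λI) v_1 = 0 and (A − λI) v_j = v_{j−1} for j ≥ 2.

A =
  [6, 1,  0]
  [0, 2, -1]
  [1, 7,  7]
A Jordan chain for λ = 5 of length 3:
v_1 = (1, -1, 3)ᵀ
v_2 = (1, 0, 1)ᵀ
v_3 = (1, 0, 0)ᵀ

Let N = A − (5)·I. We want v_3 with N^3 v_3 = 0 but N^2 v_3 ≠ 0; then v_{j-1} := N · v_j for j = 3, …, 2.

Pick v_3 = (1, 0, 0)ᵀ.
Then v_2 = N · v_3 = (1, 0, 1)ᵀ.
Then v_1 = N · v_2 = (1, -1, 3)ᵀ.

Sanity check: (A − (5)·I) v_1 = (0, 0, 0)ᵀ = 0. ✓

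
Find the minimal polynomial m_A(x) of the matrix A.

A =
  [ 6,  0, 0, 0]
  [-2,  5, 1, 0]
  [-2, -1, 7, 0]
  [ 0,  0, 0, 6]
x^2 - 12*x + 36

The characteristic polynomial is χ_A(x) = (x - 6)^4, so the eigenvalues are known. The minimal polynomial is
  m_A(x) = Π_λ (x − λ)^{k_λ}
where k_λ is the size of the *largest* Jordan block for λ (equivalently, the smallest k with (A − λI)^k v = 0 for every generalised eigenvector v of λ).

  λ = 6: largest Jordan block has size 2, contributing (x − 6)^2

So m_A(x) = (x - 6)^2 = x^2 - 12*x + 36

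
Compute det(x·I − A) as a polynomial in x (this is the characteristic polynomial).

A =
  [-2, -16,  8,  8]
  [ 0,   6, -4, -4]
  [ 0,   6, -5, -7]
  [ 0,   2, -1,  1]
x^4 - 8*x^2 + 16

Expanding det(x·I − A) (e.g. by cofactor expansion or by noting that A is similar to its Jordan form J, which has the same characteristic polynomial as A) gives
  χ_A(x) = x^4 - 8*x^2 + 16
which factors as (x - 2)^2*(x + 2)^2. The eigenvalues (with algebraic multiplicities) are λ = -2 with multiplicity 2, λ = 2 with multiplicity 2.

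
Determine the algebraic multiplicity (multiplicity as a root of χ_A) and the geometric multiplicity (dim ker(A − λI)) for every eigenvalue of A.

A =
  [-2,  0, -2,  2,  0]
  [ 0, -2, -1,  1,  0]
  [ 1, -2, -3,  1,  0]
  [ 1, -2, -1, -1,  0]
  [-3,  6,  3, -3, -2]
λ = -2: alg = 5, geom = 3

Step 1 — factor the characteristic polynomial to read off the algebraic multiplicities:
  χ_A(x) = (x + 2)^5

Step 2 — compute geometric multiplicities via the rank-nullity identity g(λ) = n − rank(A − λI):
  rank(A − (-2)·I) = 2, so dim ker(A − (-2)·I) = n − 2 = 3

Summary:
  λ = -2: algebraic multiplicity = 5, geometric multiplicity = 3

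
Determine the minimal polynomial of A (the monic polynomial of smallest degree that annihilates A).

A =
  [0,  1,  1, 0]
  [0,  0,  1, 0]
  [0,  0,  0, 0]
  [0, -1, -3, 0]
x^3

The characteristic polynomial is χ_A(x) = x^4, so the eigenvalues are known. The minimal polynomial is
  m_A(x) = Π_λ (x − λ)^{k_λ}
where k_λ is the size of the *largest* Jordan block for λ (equivalently, the smallest k with (A − λI)^k v = 0 for every generalised eigenvector v of λ).

  λ = 0: largest Jordan block has size 3, contributing (x − 0)^3

So m_A(x) = x^3 = x^3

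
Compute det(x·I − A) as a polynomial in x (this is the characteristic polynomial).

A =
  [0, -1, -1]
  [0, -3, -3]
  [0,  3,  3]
x^3

Expanding det(x·I − A) (e.g. by cofactor expansion or by noting that A is similar to its Jordan form J, which has the same characteristic polynomial as A) gives
  χ_A(x) = x^3
which factors as x^3. The eigenvalues (with algebraic multiplicities) are λ = 0 with multiplicity 3.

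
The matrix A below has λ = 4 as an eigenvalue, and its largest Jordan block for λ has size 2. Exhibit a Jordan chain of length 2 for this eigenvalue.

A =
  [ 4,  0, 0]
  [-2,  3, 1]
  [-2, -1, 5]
A Jordan chain for λ = 4 of length 2:
v_1 = (0, -2, -2)ᵀ
v_2 = (1, 0, 0)ᵀ

Let N = A − (4)·I. We want v_2 with N^2 v_2 = 0 but N^1 v_2 ≠ 0; then v_{j-1} := N · v_j for j = 2, …, 2.

Pick v_2 = (1, 0, 0)ᵀ.
Then v_1 = N · v_2 = (0, -2, -2)ᵀ.

Sanity check: (A − (4)·I) v_1 = (0, 0, 0)ᵀ = 0. ✓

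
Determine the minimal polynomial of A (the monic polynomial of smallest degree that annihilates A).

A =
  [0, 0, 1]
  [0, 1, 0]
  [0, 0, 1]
x^2 - x

The characteristic polynomial is χ_A(x) = x*(x - 1)^2, so the eigenvalues are known. The minimal polynomial is
  m_A(x) = Π_λ (x − λ)^{k_λ}
where k_λ is the size of the *largest* Jordan block for λ (equivalently, the smallest k with (A − λI)^k v = 0 for every generalised eigenvector v of λ).

  λ = 0: largest Jordan block has size 1, contributing (x − 0)
  λ = 1: largest Jordan block has size 1, contributing (x − 1)

So m_A(x) = x*(x - 1) = x^2 - x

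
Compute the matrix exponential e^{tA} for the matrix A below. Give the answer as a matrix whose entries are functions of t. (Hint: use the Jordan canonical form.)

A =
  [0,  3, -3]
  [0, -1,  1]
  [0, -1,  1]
e^{tA} =
  [1, 3*t, -3*t]
  [0, 1 - t, t]
  [0, -t, t + 1]

Strategy: write A = P · J · P⁻¹ where J is a Jordan canonical form, so e^{tA} = P · e^{tJ} · P⁻¹, and e^{tJ} can be computed block-by-block.

A has Jordan form
J =
  [0, 1, 0]
  [0, 0, 0]
  [0, 0, 0]
(up to reordering of blocks).

Per-block formulas:
  For a 1×1 block at λ = 0: exp(t · [0]) = [e^(0t)].
  For a 2×2 Jordan block J_2(0): exp(t · J_2(0)) = e^(0t)·(I + t·N), where N is the 2×2 nilpotent shift.

After assembling e^{tJ} and conjugating by P, we get:

e^{tA} =
  [1, 3*t, -3*t]
  [0, 1 - t, t]
  [0, -t, t + 1]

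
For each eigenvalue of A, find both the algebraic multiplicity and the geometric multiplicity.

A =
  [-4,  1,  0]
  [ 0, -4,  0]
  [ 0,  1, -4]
λ = -4: alg = 3, geom = 2

Step 1 — factor the characteristic polynomial to read off the algebraic multiplicities:
  χ_A(x) = (x + 4)^3

Step 2 — compute geometric multiplicities via the rank-nullity identity g(λ) = n − rank(A − λI):
  rank(A − (-4)·I) = 1, so dim ker(A − (-4)·I) = n − 1 = 2

Summary:
  λ = -4: algebraic multiplicity = 3, geometric multiplicity = 2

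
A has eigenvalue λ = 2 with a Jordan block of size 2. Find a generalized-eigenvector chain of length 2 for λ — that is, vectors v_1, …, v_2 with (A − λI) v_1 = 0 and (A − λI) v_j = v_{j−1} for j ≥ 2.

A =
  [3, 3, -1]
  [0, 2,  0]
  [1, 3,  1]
A Jordan chain for λ = 2 of length 2:
v_1 = (1, 0, 1)ᵀ
v_2 = (1, 0, 0)ᵀ

Let N = A − (2)·I. We want v_2 with N^2 v_2 = 0 but N^1 v_2 ≠ 0; then v_{j-1} := N · v_j for j = 2, …, 2.

Pick v_2 = (1, 0, 0)ᵀ.
Then v_1 = N · v_2 = (1, 0, 1)ᵀ.

Sanity check: (A − (2)·I) v_1 = (0, 0, 0)ᵀ = 0. ✓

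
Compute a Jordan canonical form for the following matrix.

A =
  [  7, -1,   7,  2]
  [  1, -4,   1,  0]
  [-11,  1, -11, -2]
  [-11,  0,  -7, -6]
J_3(-4) ⊕ J_1(-2)

The characteristic polynomial is
  det(x·I − A) = x^4 + 14*x^3 + 72*x^2 + 160*x + 128 = (x + 2)*(x + 4)^3

Eigenvalues and multiplicities (the geometric multiplicity of λ is n − rank(A − λI), which equals the number of Jordan blocks for λ):
  λ = -4: algebraic multiplicity = 3, geometric multiplicity = 1
  λ = -2: algebraic multiplicity = 1, geometric multiplicity = 1

Determining the block sizes for each eigenvalue:
  λ = -4: one block (gm = 1), so the single block has size am = 3 → block sizes [3]
  λ = -2: one block (gm = 1), so the single block has size am = 1 → block sizes [1]

Assembling the blocks gives a Jordan form
J =
  [-4,  1,  0,  0]
  [ 0, -4,  1,  0]
  [ 0,  0, -4,  0]
  [ 0,  0,  0, -2]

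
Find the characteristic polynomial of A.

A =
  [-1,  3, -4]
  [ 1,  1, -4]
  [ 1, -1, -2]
x^3 + 2*x^2 - 4*x - 8

Expanding det(x·I − A) (e.g. by cofactor expansion or by noting that A is similar to its Jordan form J, which has the same characteristic polynomial as A) gives
  χ_A(x) = x^3 + 2*x^2 - 4*x - 8
which factors as (x - 2)*(x + 2)^2. The eigenvalues (with algebraic multiplicities) are λ = -2 with multiplicity 2, λ = 2 with multiplicity 1.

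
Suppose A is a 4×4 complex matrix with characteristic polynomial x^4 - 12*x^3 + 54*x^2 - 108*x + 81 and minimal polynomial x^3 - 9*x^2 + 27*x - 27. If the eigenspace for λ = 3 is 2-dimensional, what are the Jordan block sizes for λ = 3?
Block sizes for λ = 3: [3, 1]

Step 1 — from the characteristic polynomial, algebraic multiplicity of λ = 3 is 4. From dim ker(A − (3)·I) = 2, there are exactly 2 Jordan blocks for λ = 3.
Step 2 — from the minimal polynomial, the factor (x − 3)^3 tells us the largest block for λ = 3 has size 3.
Step 3 — with total size 4, 2 blocks, and largest block 3, the block sizes (in nonincreasing order) are [3, 1].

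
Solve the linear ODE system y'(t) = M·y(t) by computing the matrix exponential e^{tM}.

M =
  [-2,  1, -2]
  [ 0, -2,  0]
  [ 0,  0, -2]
e^{tM} =
  [exp(-2*t), t*exp(-2*t), -2*t*exp(-2*t)]
  [0, exp(-2*t), 0]
  [0, 0, exp(-2*t)]

Strategy: write M = P · J · P⁻¹ where J is a Jordan canonical form, so e^{tM} = P · e^{tJ} · P⁻¹, and e^{tJ} can be computed block-by-block.

M has Jordan form
J =
  [-2,  1,  0]
  [ 0, -2,  0]
  [ 0,  0, -2]
(up to reordering of blocks).

Per-block formulas:
  For a 2×2 Jordan block J_2(-2): exp(t · J_2(-2)) = e^(-2t)·(I + t·N), where N is the 2×2 nilpotent shift.
  For a 1×1 block at λ = -2: exp(t · [-2]) = [e^(-2t)].

After assembling e^{tJ} and conjugating by P, we get:

e^{tM} =
  [exp(-2*t), t*exp(-2*t), -2*t*exp(-2*t)]
  [0, exp(-2*t), 0]
  [0, 0, exp(-2*t)]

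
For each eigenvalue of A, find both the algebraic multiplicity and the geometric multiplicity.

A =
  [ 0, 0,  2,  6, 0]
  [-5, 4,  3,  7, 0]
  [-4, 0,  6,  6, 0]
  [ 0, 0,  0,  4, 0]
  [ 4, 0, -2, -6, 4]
λ = 2: alg = 1, geom = 1; λ = 4: alg = 4, geom = 3

Step 1 — factor the characteristic polynomial to read off the algebraic multiplicities:
  χ_A(x) = (x - 4)^4*(x - 2)

Step 2 — compute geometric multiplicities via the rank-nullity identity g(λ) = n − rank(A − λI):
  rank(A − (2)·I) = 4, so dim ker(A − (2)·I) = n − 4 = 1
  rank(A − (4)·I) = 2, so dim ker(A − (4)·I) = n − 2 = 3

Summary:
  λ = 2: algebraic multiplicity = 1, geometric multiplicity = 1
  λ = 4: algebraic multiplicity = 4, geometric multiplicity = 3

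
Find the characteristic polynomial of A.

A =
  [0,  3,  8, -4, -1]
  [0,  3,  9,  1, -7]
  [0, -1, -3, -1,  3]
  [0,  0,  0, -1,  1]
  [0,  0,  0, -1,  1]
x^5

Expanding det(x·I − A) (e.g. by cofactor expansion or by noting that A is similar to its Jordan form J, which has the same characteristic polynomial as A) gives
  χ_A(x) = x^5
which factors as x^5. The eigenvalues (with algebraic multiplicities) are λ = 0 with multiplicity 5.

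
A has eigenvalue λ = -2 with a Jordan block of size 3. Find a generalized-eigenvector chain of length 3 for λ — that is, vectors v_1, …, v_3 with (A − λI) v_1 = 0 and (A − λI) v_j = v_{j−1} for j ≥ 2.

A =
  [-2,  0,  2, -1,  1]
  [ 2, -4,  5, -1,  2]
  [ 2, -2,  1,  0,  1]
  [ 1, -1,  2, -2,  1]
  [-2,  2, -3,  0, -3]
A Jordan chain for λ = -2 of length 3:
v_1 = (1, 1, 0, 0, 0)ᵀ
v_2 = (0, 2, 2, 1, -2)ᵀ
v_3 = (1, 0, 0, 0, 0)ᵀ

Let N = A − (-2)·I. We want v_3 with N^3 v_3 = 0 but N^2 v_3 ≠ 0; then v_{j-1} := N · v_j for j = 3, …, 2.

Pick v_3 = (1, 0, 0, 0, 0)ᵀ.
Then v_2 = N · v_3 = (0, 2, 2, 1, -2)ᵀ.
Then v_1 = N · v_2 = (1, 1, 0, 0, 0)ᵀ.

Sanity check: (A − (-2)·I) v_1 = (0, 0, 0, 0, 0)ᵀ = 0. ✓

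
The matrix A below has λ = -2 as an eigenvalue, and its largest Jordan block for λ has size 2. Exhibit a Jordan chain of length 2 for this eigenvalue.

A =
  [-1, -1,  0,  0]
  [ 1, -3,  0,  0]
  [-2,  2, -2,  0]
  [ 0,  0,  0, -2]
A Jordan chain for λ = -2 of length 2:
v_1 = (1, 1, -2, 0)ᵀ
v_2 = (1, 0, 0, 0)ᵀ

Let N = A − (-2)·I. We want v_2 with N^2 v_2 = 0 but N^1 v_2 ≠ 0; then v_{j-1} := N · v_j for j = 2, …, 2.

Pick v_2 = (1, 0, 0, 0)ᵀ.
Then v_1 = N · v_2 = (1, 1, -2, 0)ᵀ.

Sanity check: (A − (-2)·I) v_1 = (0, 0, 0, 0)ᵀ = 0. ✓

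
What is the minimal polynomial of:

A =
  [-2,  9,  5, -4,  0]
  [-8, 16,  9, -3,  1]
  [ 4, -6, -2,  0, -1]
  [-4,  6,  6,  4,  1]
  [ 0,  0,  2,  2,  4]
x^3 - 12*x^2 + 48*x - 64

The characteristic polynomial is χ_A(x) = (x - 4)^5, so the eigenvalues are known. The minimal polynomial is
  m_A(x) = Π_λ (x − λ)^{k_λ}
where k_λ is the size of the *largest* Jordan block for λ (equivalently, the smallest k with (A − λI)^k v = 0 for every generalised eigenvector v of λ).

  λ = 4: largest Jordan block has size 3, contributing (x − 4)^3

So m_A(x) = (x - 4)^3 = x^3 - 12*x^2 + 48*x - 64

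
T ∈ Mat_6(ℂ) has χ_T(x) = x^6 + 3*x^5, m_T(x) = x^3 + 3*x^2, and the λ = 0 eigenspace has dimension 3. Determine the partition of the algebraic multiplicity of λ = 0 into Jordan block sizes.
Block sizes for λ = 0: [2, 2, 1]

Step 1 — from the characteristic polynomial, algebraic multiplicity of λ = 0 is 5. From dim ker(T − (0)·I) = 3, there are exactly 3 Jordan blocks for λ = 0.
Step 2 — from the minimal polynomial, the factor (x − 0)^2 tells us the largest block for λ = 0 has size 2.
Step 3 — with total size 5, 3 blocks, and largest block 2, the block sizes (in nonincreasing order) are [2, 2, 1].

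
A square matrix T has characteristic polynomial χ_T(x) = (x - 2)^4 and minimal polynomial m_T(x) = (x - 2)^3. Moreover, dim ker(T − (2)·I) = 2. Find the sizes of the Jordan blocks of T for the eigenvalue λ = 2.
Block sizes for λ = 2: [3, 1]

Step 1 — from the characteristic polynomial, algebraic multiplicity of λ = 2 is 4. From dim ker(T − (2)·I) = 2, there are exactly 2 Jordan blocks for λ = 2.
Step 2 — from the minimal polynomial, the factor (x − 2)^3 tells us the largest block for λ = 2 has size 3.
Step 3 — with total size 4, 2 blocks, and largest block 3, the block sizes (in nonincreasing order) are [3, 1].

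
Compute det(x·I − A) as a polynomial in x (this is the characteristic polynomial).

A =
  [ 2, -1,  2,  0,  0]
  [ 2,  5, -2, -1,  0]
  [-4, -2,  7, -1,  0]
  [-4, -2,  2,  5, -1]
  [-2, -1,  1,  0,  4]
x^5 - 23*x^4 + 211*x^3 - 965*x^2 + 2200*x - 2000

Expanding det(x·I − A) (e.g. by cofactor expansion or by noting that A is similar to its Jordan form J, which has the same characteristic polynomial as A) gives
  χ_A(x) = x^5 - 23*x^4 + 211*x^3 - 965*x^2 + 2200*x - 2000
which factors as (x - 5)^3*(x - 4)^2. The eigenvalues (with algebraic multiplicities) are λ = 4 with multiplicity 2, λ = 5 with multiplicity 3.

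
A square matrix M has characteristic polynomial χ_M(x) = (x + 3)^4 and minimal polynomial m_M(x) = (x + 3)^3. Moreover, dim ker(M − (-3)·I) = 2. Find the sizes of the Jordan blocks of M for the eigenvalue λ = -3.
Block sizes for λ = -3: [3, 1]

Step 1 — from the characteristic polynomial, algebraic multiplicity of λ = -3 is 4. From dim ker(M − (-3)·I) = 2, there are exactly 2 Jordan blocks for λ = -3.
Step 2 — from the minimal polynomial, the factor (x + 3)^3 tells us the largest block for λ = -3 has size 3.
Step 3 — with total size 4, 2 blocks, and largest block 3, the block sizes (in nonincreasing order) are [3, 1].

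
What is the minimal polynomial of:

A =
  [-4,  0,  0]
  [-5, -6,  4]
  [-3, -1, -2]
x^3 + 12*x^2 + 48*x + 64

The characteristic polynomial is χ_A(x) = (x + 4)^3, so the eigenvalues are known. The minimal polynomial is
  m_A(x) = Π_λ (x − λ)^{k_λ}
where k_λ is the size of the *largest* Jordan block for λ (equivalently, the smallest k with (A − λI)^k v = 0 for every generalised eigenvector v of λ).

  λ = -4: largest Jordan block has size 3, contributing (x + 4)^3

So m_A(x) = (x + 4)^3 = x^3 + 12*x^2 + 48*x + 64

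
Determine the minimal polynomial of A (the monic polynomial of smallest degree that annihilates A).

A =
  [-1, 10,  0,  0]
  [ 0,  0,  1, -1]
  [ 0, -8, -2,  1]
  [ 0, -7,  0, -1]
x^3 + 3*x^2 + 3*x + 1

The characteristic polynomial is χ_A(x) = (x + 1)^4, so the eigenvalues are known. The minimal polynomial is
  m_A(x) = Π_λ (x − λ)^{k_λ}
where k_λ is the size of the *largest* Jordan block for λ (equivalently, the smallest k with (A − λI)^k v = 0 for every generalised eigenvector v of λ).

  λ = -1: largest Jordan block has size 3, contributing (x + 1)^3

So m_A(x) = (x + 1)^3 = x^3 + 3*x^2 + 3*x + 1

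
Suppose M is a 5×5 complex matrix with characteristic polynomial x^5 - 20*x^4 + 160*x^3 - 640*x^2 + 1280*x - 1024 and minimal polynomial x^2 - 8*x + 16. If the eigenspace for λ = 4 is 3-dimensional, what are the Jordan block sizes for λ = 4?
Block sizes for λ = 4: [2, 2, 1]

Step 1 — from the characteristic polynomial, algebraic multiplicity of λ = 4 is 5. From dim ker(M − (4)·I) = 3, there are exactly 3 Jordan blocks for λ = 4.
Step 2 — from the minimal polynomial, the factor (x − 4)^2 tells us the largest block for λ = 4 has size 2.
Step 3 — with total size 5, 3 blocks, and largest block 2, the block sizes (in nonincreasing order) are [2, 2, 1].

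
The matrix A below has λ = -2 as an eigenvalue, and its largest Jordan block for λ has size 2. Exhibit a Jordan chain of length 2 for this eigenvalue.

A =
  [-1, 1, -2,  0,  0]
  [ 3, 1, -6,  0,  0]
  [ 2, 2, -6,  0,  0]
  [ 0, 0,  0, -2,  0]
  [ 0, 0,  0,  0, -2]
A Jordan chain for λ = -2 of length 2:
v_1 = (1, 3, 2, 0, 0)ᵀ
v_2 = (1, 0, 0, 0, 0)ᵀ

Let N = A − (-2)·I. We want v_2 with N^2 v_2 = 0 but N^1 v_2 ≠ 0; then v_{j-1} := N · v_j for j = 2, …, 2.

Pick v_2 = (1, 0, 0, 0, 0)ᵀ.
Then v_1 = N · v_2 = (1, 3, 2, 0, 0)ᵀ.

Sanity check: (A − (-2)·I) v_1 = (0, 0, 0, 0, 0)ᵀ = 0. ✓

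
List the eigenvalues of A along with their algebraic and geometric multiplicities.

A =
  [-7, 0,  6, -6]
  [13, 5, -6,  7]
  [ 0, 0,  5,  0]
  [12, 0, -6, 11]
λ = -1: alg = 1, geom = 1; λ = 5: alg = 3, geom = 2

Step 1 — factor the characteristic polynomial to read off the algebraic multiplicities:
  χ_A(x) = (x - 5)^3*(x + 1)

Step 2 — compute geometric multiplicities via the rank-nullity identity g(λ) = n − rank(A − λI):
  rank(A − (-1)·I) = 3, so dim ker(A − (-1)·I) = n − 3 = 1
  rank(A − (5)·I) = 2, so dim ker(A − (5)·I) = n − 2 = 2

Summary:
  λ = -1: algebraic multiplicity = 1, geometric multiplicity = 1
  λ = 5: algebraic multiplicity = 3, geometric multiplicity = 2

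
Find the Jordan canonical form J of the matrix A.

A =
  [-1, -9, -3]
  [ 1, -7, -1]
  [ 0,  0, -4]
J_2(-4) ⊕ J_1(-4)

The characteristic polynomial is
  det(x·I − A) = x^3 + 12*x^2 + 48*x + 64 = (x + 4)^3

Eigenvalues and multiplicities (the geometric multiplicity of λ is n − rank(A − λI), which equals the number of Jordan blocks for λ):
  λ = -4: algebraic multiplicity = 3, geometric multiplicity = 2

Determining the block sizes for each eigenvalue:
  λ = -4: 2 blocks summing to 3 forces exactly one block of size 2 and the rest size 1 → block sizes [2, 1]

Assembling the blocks gives a Jordan form
J =
  [-4,  1,  0]
  [ 0, -4,  0]
  [ 0,  0, -4]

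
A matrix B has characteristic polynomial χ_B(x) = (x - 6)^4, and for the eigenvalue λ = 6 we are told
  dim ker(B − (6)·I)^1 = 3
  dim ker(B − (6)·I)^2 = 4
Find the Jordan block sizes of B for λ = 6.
Block sizes for λ = 6: [2, 1, 1]

From the dimensions of kernels of powers, the number of Jordan blocks of size at least j is d_j − d_{j−1} where d_j = dim ker(N^j) (with d_0 = 0). Computing the differences gives [3, 1].
The number of blocks of size exactly k is (#blocks of size ≥ k) − (#blocks of size ≥ k + 1), so the partition is: 2 block(s) of size 1, 1 block(s) of size 2.
In nonincreasing order the block sizes are [2, 1, 1].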